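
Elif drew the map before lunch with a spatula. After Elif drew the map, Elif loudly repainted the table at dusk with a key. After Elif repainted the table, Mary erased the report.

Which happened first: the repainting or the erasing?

The connectives place the repainting before the erasing.

the repainting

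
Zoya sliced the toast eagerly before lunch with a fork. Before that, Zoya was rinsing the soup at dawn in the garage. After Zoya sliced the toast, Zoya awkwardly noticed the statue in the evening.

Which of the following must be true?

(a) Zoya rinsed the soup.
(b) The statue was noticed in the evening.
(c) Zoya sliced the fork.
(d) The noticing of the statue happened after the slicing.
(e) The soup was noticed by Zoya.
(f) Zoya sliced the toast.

(a), (b), (d), (f)

(a) Entailed — 'rinse' is an activity; 'was rinsing' entails that some rinsing happened, so 'rinsed' holds.
(b) Entailed — this follows by dropping conjuncts from the noticing event's description.
(c) Not entailed — the fork is the instrument, not what was sliced.
(d) Entailed — the narrative places the slicing before the noticing.
(e) Not entailed — Zoya noticed the statue, not the soup; the soup belongs to the rinsing event.
(f) Entailed — every conjunct here is already in the original slicing event.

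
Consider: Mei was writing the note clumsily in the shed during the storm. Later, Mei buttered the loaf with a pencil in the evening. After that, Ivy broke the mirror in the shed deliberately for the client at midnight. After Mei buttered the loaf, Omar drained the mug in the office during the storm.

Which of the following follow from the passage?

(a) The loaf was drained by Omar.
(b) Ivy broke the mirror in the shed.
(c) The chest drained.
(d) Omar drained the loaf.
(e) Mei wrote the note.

(b)

(a) Not entailed — Omar drained the mug, not the loaf; the loaf belongs to the buttering event.
(b) Entailed — the original entails any weakening of itself; this just drops 'at midnight', 'for the client', 'deliberately'.
(c) Not entailed — the mug is what drained, not the chest.
(d) Not entailed — Omar drained the mug, not the loaf; the loaf belongs to the buttering event.
(e) Not entailed — 'was writing' is progressive on an accomplishment; it does not entail the completed 'wrote'.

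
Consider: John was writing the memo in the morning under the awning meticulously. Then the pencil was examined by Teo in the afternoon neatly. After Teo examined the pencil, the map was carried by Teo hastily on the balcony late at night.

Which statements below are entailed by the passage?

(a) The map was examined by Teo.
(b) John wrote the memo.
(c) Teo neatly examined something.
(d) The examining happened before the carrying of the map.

(a) Not entailed — Teo examined the pencil, not the map; the map belongs to the carrying event.
(b) Not entailed — 'was writing' is progressive on an accomplishment; it does not entail the completed 'wrote'.
(c) Entailed — the original entails any weakening of itself; this just drops 'in the afternoon' and generalizes the patient.
(d) Entailed — the narrative places the examining before the carrying.

(c), (d)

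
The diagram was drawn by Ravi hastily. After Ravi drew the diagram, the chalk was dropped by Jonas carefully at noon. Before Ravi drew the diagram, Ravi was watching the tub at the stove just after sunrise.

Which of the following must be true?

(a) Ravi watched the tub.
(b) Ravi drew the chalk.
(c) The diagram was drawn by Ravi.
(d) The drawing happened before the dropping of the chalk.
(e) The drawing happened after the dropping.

(a), (c), (d)

(a) Entailed — 'watch' is an activity; 'was watching' entails that some watching happened, so 'watched' holds.
(b) Not entailed — Ravi drew the diagram, not the chalk; the chalk belongs to the dropping event.
(c) Entailed — this follows by dropping conjuncts from the drawing event's description.
(d) Entailed — the narrative places the drawing before the dropping.
(e) Not entailed — the narrative places the drawing before the dropping, not after.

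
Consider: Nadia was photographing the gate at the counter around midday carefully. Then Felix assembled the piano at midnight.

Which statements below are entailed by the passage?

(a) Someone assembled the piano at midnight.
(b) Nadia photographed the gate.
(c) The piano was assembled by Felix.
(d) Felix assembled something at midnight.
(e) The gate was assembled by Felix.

(a), (c), (d)

(a) Entailed — generalizing the agent leaves a sub-description the original still satisfies.
(b) Not entailed — 'was photographing' is progressive on an accomplishment; it does not entail the completed 'photographed'.
(c) Entailed — the original entails any weakening of itself; this just drops 'at midnight'.
(d) Entailed — this follows by dropping conjuncts from the assembling event's description.
(e) Not entailed — Felix assembled the piano, not the gate; the gate belongs to the photographing event.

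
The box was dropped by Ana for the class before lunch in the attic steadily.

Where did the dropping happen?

in the attic

'in the attic' marks the location of the dropping event.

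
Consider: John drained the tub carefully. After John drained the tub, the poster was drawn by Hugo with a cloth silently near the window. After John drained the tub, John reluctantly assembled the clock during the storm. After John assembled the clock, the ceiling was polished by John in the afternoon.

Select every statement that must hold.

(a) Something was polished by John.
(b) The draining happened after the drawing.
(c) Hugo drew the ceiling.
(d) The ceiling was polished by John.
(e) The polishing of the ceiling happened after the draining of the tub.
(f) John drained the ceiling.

(a), (d), (e)

(a) Entailed — dropping 'in the afternoon' and generalizing the patient leaves a sub-description the original still satisfies.
(b) Not entailed — the narrative places the draining before the drawing, not after.
(c) Not entailed — Hugo drew the poster, not the ceiling; the ceiling belongs to the polishing event.
(d) Entailed — the original entails any weakening of itself; this just drops 'in the afternoon'.
(e) Entailed — the narrative places the draining before the polishing.
(f) Not entailed — John drained the tub, not the ceiling; the ceiling belongs to the polishing event.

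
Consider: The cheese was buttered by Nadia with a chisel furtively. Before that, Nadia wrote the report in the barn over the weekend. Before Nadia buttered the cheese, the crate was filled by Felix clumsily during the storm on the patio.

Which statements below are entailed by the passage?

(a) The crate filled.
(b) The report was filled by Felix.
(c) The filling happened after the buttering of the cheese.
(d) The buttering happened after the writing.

(a) Entailed — 'Felix filled the crate' is causative; it entails the inchoative 'the crate filled'.
(b) Not entailed — Felix filled the crate, not the report; the report belongs to the writing event.
(c) Not entailed — the narrative places the filling before the buttering, not after.
(d) Entailed — the narrative places the writing before the buttering.

(a), (d)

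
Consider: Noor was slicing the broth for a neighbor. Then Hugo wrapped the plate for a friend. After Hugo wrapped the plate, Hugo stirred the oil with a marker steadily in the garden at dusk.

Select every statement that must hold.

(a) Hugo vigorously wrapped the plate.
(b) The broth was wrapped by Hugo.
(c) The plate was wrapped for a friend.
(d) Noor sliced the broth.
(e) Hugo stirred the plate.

(a) Not entailed — 'vigorously' adds information not in the original event.
(b) Not entailed — Hugo wrapped the plate, not the broth; the broth belongs to the slicing event.
(c) Entailed — the original entails any weakening of itself; this just generalizes the agent.
(d) Not entailed — 'was slicing' is progressive on an accomplishment; it does not entail the completed 'sliced'.
(e) Not entailed — Hugo stirred the oil, not the plate; the plate belongs to the wrapping event.

(c)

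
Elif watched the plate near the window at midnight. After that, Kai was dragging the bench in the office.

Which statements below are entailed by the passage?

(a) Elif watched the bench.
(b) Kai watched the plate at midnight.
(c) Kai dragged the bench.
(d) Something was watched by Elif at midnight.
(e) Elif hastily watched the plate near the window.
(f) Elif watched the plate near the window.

(c), (d), (f)

(a) Not entailed — Elif watched the plate, not the bench; the bench belongs to the dragging event.
(b) Not entailed — the passage has Elif watching the plate, not Kai.
(c) Entailed — 'drag' is an activity; 'was dragging' entails that some dragging happened, so 'dragged' holds.
(d) Entailed — every conjunct here is already in the original watching event.
(e) Not entailed — 'hastily' adds information not in the original event.
(f) Entailed — this follows by dropping conjuncts from the watching event's description.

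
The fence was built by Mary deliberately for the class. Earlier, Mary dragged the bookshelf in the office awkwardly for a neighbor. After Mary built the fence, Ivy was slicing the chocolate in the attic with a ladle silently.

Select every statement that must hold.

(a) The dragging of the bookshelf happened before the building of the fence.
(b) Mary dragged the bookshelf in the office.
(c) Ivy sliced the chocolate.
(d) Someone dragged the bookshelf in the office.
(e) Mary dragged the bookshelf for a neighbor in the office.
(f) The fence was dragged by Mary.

(a), (b), (d), (e)

(a) Entailed — the narrative places the dragging before the building.
(b) Entailed — the original entails any weakening of itself; this just drops 'for a neighbor', 'awkwardly'.
(c) Not entailed — 'was slicing' is progressive on an accomplishment; it does not entail the completed 'sliced'.
(d) Entailed — dropping 'for a neighbor', 'awkwardly' and generalizing the agent leaves a sub-description the original still satisfies.
(e) Entailed — the original entails any weakening of itself; this just drops 'awkwardly'.
(f) Not entailed — Mary dragged the bookshelf, not the fence; the fence belongs to the building event.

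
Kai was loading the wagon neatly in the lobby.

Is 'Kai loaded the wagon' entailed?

'was loading' is progressive; for an accomplishment like 'load the wagon', it doesn't entail completion.

no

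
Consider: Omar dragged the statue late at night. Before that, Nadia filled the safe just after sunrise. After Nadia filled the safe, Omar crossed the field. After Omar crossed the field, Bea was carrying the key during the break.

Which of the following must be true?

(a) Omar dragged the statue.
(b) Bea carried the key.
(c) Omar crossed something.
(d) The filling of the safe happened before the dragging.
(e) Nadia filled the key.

(a) Entailed — the original entails any weakening of itself; this just drops 'late at night'.
(b) Entailed — 'carry' is an activity; 'was carrying' entails that some carrying happened, so 'carried' holds.
(c) Entailed — generalizing the patient leaves a sub-description the original still satisfies.
(d) Entailed — the narrative places the filling before the dragging.
(e) Not entailed — Nadia filled the safe, not the key; the key belongs to the carrying event.

(a), (b), (c), (d)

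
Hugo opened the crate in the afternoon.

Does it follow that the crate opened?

'Hugo opened the crate' is the causative; it entails the inchoative 'the crate opened'.

yes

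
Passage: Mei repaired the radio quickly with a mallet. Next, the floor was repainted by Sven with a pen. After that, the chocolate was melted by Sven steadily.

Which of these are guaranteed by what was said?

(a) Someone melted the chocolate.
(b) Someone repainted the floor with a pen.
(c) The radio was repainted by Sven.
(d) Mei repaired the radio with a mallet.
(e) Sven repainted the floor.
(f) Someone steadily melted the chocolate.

(a) Entailed — this follows by dropping conjuncts from the melting event's description.
(b) Entailed — every conjunct here is already in the original repainting event.
(c) Not entailed — Sven repainted the floor, not the radio; the radio belongs to the repairing event.
(d) Entailed — dropping 'quickly' leaves a sub-description the original still satisfies.
(e) Entailed — this follows by dropping conjuncts from the repainting event's description.
(f) Entailed — every conjunct here is already in the original melting event.

(a), (b), (d), (e), (f)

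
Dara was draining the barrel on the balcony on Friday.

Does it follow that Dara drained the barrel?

no

'was draining' is progressive; for an accomplishment like 'drain the barrel', it doesn't entail completion.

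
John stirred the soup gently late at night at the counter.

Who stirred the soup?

John

'John' marks the agent of the stirring event.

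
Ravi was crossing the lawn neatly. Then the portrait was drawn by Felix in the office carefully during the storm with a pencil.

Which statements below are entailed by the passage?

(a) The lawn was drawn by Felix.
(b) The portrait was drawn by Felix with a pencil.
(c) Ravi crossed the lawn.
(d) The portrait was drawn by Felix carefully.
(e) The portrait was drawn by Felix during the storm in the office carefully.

(a) Not entailed — Felix drew the portrait, not the lawn; the lawn belongs to the crossing event.
(b) Entailed — every conjunct here is already in the original drawing event.
(c) Not entailed — 'was crossing' is progressive on an accomplishment; it does not entail the completed 'crossed'.
(d) Entailed — the original entails any weakening of itself; this just drops 'with a pencil', 'in the office', 'during the storm'.
(e) Entailed — every conjunct here is already in the original drawing event.

(b), (d), (e)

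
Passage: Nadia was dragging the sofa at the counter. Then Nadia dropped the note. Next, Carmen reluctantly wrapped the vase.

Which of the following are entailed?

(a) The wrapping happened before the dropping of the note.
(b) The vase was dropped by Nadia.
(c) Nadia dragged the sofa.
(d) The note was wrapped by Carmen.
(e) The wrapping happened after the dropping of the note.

(a) Not entailed — the narrative places the dropping before the wrapping, not after.
(b) Not entailed — Nadia dropped the note, not the vase; the vase belongs to the wrapping event.
(c) Entailed — 'drag' is an activity; 'was dragging' entails that some dragging happened, so 'dragged' holds.
(d) Not entailed — Carmen wrapped the vase, not the note; the note belongs to the dropping event.
(e) Entailed — the narrative places the dropping before the wrapping.

(c), (e)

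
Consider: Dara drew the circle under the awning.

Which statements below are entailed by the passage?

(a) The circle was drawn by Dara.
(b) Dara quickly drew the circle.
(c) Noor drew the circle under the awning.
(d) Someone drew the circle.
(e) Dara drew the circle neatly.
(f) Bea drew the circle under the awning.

(a), (d)

(a) Entailed — dropping 'under the awning' leaves a sub-description the original still satisfies.
(b) Not entailed — 'quickly' adds information not in the original event.
(c) Not entailed — the passage has Dara drawing the circle, not Noor.
(d) Entailed — every conjunct here is already in the original drawing event.
(e) Not entailed — 'neatly' adds information not in the original event.
(f) Not entailed — the passage has Dara drawing the circle, not Bea.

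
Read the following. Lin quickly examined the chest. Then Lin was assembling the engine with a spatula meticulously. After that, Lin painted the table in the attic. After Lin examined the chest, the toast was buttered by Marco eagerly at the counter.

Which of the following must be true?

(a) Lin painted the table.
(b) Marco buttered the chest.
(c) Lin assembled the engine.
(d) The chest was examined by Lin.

(a), (d)

(a) Entailed — the original entails any weakening of itself; this just drops 'in the attic'.
(b) Not entailed — Marco buttered the toast, not the chest; the chest belongs to the examining event.
(c) Not entailed — 'was assembling' is progressive on an accomplishment; it does not entail the completed 'assembled'.
(d) Entailed — the original entails any weakening of itself; this just drops 'quickly'.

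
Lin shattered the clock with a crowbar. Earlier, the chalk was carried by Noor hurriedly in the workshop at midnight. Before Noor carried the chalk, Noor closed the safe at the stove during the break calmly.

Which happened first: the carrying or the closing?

The connectives place the closing before the carrying.

the closing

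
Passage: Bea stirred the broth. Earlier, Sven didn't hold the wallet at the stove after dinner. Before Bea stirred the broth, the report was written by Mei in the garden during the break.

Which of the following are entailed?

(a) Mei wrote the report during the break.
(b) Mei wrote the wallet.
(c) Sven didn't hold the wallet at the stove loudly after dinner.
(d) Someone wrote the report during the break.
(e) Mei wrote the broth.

(a), (c), (d)

(a) Entailed — every conjunct here is already in the original writing event.
(b) Not entailed — Mei wrote the report, not the wallet; the wallet belongs to the holding event.
(c) Entailed — under negation, adding a further restriction is entailed: if no such holding event occurred, none occurred loudly either.
(d) Entailed — this follows by dropping conjuncts from the writing event's description.
(e) Not entailed — Mei wrote the report, not the broth; the broth belongs to the stirring event.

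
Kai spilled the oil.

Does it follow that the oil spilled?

'Kai spilled the oil' is the causative; it entails the inchoative 'the oil spilled'.

yes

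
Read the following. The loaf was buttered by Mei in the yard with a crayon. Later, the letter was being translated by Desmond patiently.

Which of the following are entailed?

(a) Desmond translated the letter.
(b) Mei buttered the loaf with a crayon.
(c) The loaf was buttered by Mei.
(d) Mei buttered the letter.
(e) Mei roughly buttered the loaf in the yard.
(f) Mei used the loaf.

(a) Not entailed — 'was translating' is progressive on an accomplishment; it does not entail the completed 'translated'.
(b) Entailed — dropping 'in the yard' leaves a sub-description the original still satisfies.
(c) Entailed — every conjunct here is already in the original buttering event.
(d) Not entailed — Mei buttered the loaf, not the letter; the letter belongs to the translating event.
(e) Not entailed — 'roughly' adds information not in the original event.
(f) Not entailed — the loaf is the patient, not an instrument — Mei used a crayon.

(b), (c)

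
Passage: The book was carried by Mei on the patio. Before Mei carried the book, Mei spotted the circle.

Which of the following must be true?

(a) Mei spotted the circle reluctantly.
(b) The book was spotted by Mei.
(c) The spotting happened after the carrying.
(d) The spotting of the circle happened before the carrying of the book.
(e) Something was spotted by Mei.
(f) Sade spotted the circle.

(d), (e)

(a) Not entailed — 'reluctantly' adds information not in the original event.
(b) Not entailed — Mei spotted the circle, not the book; the book belongs to the carrying event.
(c) Not entailed — the narrative places the spotting before the carrying, not after.
(d) Entailed — the narrative places the spotting before the carrying.
(e) Entailed — generalizing the patient leaves a sub-description the original still satisfies.
(f) Not entailed — the passage has Mei spotting the circle, not Sade.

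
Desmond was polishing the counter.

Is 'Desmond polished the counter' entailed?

'polish' is atelic; if Desmond was polishing the counter, then Desmond polished the counter (for some time).

yes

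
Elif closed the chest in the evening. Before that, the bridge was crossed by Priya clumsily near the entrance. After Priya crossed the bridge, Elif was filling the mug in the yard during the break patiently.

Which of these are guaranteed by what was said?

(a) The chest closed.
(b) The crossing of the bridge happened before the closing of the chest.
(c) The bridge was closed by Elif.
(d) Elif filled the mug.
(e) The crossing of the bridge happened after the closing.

(a), (b)

(a) Entailed — 'Elif closed the chest' is causative; it entails the inchoative 'the chest closed'.
(b) Entailed — the narrative places the crossing before the closing.
(c) Not entailed — Elif closed the chest, not the bridge; the bridge belongs to the crossing event.
(d) Not entailed — 'was filling' is progressive on an accomplishment; it does not entail the completed 'filled'.
(e) Not entailed — the narrative places the crossing before the closing, not after.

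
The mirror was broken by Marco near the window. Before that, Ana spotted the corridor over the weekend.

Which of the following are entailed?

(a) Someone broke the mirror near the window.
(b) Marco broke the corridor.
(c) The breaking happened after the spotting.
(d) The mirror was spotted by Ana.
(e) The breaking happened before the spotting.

(a) Entailed — every conjunct here is already in the original breaking event.
(b) Not entailed — Marco broke the mirror, not the corridor; the corridor belongs to the spotting event.
(c) Entailed — the narrative places the spotting before the breaking.
(d) Not entailed — Ana spotted the corridor, not the mirror; the mirror belongs to the breaking event.
(e) Not entailed — the narrative places the spotting before the breaking, not after.

(a), (c)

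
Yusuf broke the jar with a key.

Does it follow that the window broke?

no

Nothing is said about any window; only the jar is affected.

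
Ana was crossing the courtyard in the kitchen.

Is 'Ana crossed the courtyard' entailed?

no

'was crossing' is progressive; for an accomplishment like 'cross the courtyard', it doesn't entail completion.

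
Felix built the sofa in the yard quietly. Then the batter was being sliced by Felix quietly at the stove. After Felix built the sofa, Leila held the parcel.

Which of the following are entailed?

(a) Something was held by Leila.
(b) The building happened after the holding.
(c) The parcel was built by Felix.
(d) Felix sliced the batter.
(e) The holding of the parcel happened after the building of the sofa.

(a) Entailed — generalizing the patient leaves a sub-description the original still satisfies.
(b) Not entailed — the narrative places the building before the holding, not after.
(c) Not entailed — Felix built the sofa, not the parcel; the parcel belongs to the holding event.
(d) Not entailed — 'was slicing' is progressive on an accomplishment; it does not entail the completed 'sliced'.
(e) Entailed — the narrative places the building before the holding.

(a), (e)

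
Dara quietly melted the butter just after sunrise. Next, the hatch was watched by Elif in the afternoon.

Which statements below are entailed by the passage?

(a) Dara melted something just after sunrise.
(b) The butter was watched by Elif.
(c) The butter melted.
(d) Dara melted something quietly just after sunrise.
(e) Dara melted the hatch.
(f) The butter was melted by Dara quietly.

(a) Entailed — dropping 'quietly' and generalizing the patient leaves a sub-description the original still satisfies.
(b) Not entailed — Elif watched the hatch, not the butter; the butter belongs to the melting event.
(c) Entailed — 'Dara melted the butter' is causative; it entails the inchoative 'the butter melted'.
(d) Entailed — every conjunct here is already in the original melting event.
(e) Not entailed — Dara melted the butter, not the hatch; the hatch belongs to the watching event.
(f) Entailed — every conjunct here is already in the original melting event.

(a), (c), (d), (f)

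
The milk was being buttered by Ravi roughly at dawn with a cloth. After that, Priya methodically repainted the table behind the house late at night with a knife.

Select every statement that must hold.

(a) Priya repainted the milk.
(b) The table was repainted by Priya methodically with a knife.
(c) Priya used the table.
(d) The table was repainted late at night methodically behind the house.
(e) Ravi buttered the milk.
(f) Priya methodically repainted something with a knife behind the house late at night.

(a) Not entailed — Priya repainted the table, not the milk; the milk belongs to the buttering event.
(b) Entailed — this follows by dropping conjuncts from the repainting event's description.
(c) Not entailed — the table is the patient, not an instrument — Priya used a knife.
(d) Entailed — every conjunct here is already in the original repainting event.
(e) Not entailed — 'was buttering' is progressive on an accomplishment; it does not entail the completed 'buttered'.
(f) Entailed — generalizing the patient leaves a sub-description the original still satisfies.

(b), (d), (f)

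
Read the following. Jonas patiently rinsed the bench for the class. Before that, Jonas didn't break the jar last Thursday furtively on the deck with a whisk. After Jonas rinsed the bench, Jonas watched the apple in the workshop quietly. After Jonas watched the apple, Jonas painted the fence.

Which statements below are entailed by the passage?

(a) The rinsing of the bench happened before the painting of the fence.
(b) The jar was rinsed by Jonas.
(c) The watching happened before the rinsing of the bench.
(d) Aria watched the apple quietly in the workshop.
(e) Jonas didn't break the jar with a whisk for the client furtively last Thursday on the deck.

(a), (e)

(a) Entailed — the narrative places the rinsing before the painting.
(b) Not entailed — Jonas rinsed the bench, not the jar; the jar belongs to the breaking event.
(c) Not entailed — the narrative places the rinsing before the watching, not after.
(d) Not entailed — the passage has Jonas watching the apple, not Aria.
(e) Entailed — under negation, adding a further restriction is entailed: if no such breaking event occurred, none occurred for the client either.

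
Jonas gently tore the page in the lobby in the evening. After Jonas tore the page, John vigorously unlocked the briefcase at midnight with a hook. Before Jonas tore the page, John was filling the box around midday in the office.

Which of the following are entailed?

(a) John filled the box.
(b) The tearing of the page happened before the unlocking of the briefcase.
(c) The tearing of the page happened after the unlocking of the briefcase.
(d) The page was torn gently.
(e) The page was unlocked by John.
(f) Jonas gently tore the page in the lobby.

(b), (d), (f)

(a) Not entailed — 'was filling' is progressive on an accomplishment; it does not entail the completed 'filled'.
(b) Entailed — the narrative places the tearing before the unlocking.
(c) Not entailed — the narrative places the tearing before the unlocking, not after.
(d) Entailed — this follows by dropping conjuncts from the tearing event's description.
(e) Not entailed — John unlocked the briefcase, not the page; the page belongs to the tearing event.
(f) Entailed — every conjunct here is already in the original tearing event.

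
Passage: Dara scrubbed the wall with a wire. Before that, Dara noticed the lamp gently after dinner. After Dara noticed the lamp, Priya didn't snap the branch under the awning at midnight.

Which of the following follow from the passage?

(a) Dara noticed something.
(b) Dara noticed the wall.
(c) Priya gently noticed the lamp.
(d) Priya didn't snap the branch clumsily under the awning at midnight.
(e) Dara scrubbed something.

(a), (d), (e)

(a) Entailed — dropping 'after dinner', 'gently' and generalizing the patient leaves a sub-description the original still satisfies.
(b) Not entailed — Dara noticed the lamp, not the wall; the wall belongs to the scrubbing event.
(c) Not entailed — the passage has Dara noticing the lamp, not Priya.
(d) Entailed — under negation, adding a further restriction is entailed: if no such snapping event occurred, none occurred clumsily either.
(e) Entailed — every conjunct here is already in the original scrubbing event.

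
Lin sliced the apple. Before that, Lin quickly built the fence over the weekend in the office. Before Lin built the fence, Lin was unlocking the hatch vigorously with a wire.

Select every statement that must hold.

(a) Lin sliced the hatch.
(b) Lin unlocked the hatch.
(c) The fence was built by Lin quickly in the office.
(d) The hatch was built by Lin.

(c)

(a) Not entailed — Lin sliced the apple, not the hatch; the hatch belongs to the unlocking event.
(b) Not entailed — 'was unlocking' is progressive on an accomplishment; it does not entail the completed 'unlocked'.
(c) Entailed — every conjunct here is already in the original building event.
(d) Not entailed — Lin built the fence, not the hatch; the hatch belongs to the unlocking event.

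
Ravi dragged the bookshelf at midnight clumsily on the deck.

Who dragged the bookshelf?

Ravi

'Ravi' marks the agent of the dragging event.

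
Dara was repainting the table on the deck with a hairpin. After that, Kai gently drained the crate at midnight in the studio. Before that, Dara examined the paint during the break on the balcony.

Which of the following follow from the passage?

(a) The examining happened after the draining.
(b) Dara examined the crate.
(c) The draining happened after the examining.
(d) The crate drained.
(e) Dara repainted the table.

(a) Not entailed — the narrative places the examining before the draining, not after.
(b) Not entailed — Dara examined the paint, not the crate; the crate belongs to the draining event.
(c) Entailed — the narrative places the examining before the draining.
(d) Entailed — 'Kai drained the crate' is causative; it entails the inchoative 'the crate drained'.
(e) Not entailed — 'was repainting' is progressive on an accomplishment; it does not entail the completed 'repainted'.

(c), (d)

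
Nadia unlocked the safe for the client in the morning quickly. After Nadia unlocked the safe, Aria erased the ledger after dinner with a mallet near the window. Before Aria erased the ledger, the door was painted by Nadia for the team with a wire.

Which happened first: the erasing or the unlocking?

the unlocking

The connectives place the unlocking before the erasing.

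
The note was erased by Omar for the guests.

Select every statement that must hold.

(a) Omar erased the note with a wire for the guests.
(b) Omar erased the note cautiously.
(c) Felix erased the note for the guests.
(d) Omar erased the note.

(d)

(a) Not entailed — 'with a wire' adds information not in the original event.
(b) Not entailed — 'cautiously' adds information not in the original event.
(c) Not entailed — the passage has Omar erasing the note, not Felix.
(d) Entailed — the original entails any weakening of itself; this just drops 'for the guests'.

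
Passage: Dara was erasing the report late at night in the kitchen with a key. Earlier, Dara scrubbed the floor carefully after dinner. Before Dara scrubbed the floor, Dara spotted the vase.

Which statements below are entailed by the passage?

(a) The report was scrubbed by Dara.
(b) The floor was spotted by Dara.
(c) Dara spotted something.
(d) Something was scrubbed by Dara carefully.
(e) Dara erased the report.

(c), (d)

(a) Not entailed — Dara scrubbed the floor, not the report; the report belongs to the erasing event.
(b) Not entailed — Dara spotted the vase, not the floor; the floor belongs to the scrubbing event.
(c) Entailed — the original entails any weakening of itself; this just generalizes the patient.
(d) Entailed — every conjunct here is already in the original scrubbing event.
(e) Not entailed — 'was erasing' is progressive on an accomplishment; it does not entail the completed 'erased'.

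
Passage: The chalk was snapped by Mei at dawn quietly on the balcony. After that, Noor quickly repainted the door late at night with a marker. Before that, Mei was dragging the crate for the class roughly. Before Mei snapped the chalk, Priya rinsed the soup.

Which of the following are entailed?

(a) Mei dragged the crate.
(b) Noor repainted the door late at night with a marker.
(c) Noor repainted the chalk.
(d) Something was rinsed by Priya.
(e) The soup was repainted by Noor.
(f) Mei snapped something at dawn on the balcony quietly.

(a) Entailed — 'drag' is an activity; 'was dragging' entails that some dragging happened, so 'dragged' holds.
(b) Entailed — dropping 'quickly' leaves a sub-description the original still satisfies.
(c) Not entailed — Noor repainted the door, not the chalk; the chalk belongs to the snapping event.
(d) Entailed — the original entails any weakening of itself; this just generalizes the patient.
(e) Not entailed — Noor repainted the door, not the soup; the soup belongs to the rinsing event.
(f) Entailed — generalizing the patient leaves a sub-description the original still satisfies.

(a), (b), (d), (f)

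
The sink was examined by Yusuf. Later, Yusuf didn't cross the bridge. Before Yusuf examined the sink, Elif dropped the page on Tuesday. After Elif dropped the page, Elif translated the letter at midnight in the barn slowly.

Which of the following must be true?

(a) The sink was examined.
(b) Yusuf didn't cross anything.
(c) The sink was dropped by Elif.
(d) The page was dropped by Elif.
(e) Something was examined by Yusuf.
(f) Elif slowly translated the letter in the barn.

(a), (d), (e), (f)

(a) Entailed — this follows by dropping conjuncts from the examining event's description.
(b) Not entailed — the original only denies this specific event; Yusuf may have crossed something else.
(c) Not entailed — Elif dropped the page, not the sink; the sink belongs to the examining event.
(d) Entailed — this follows by dropping conjuncts from the dropping event's description.
(e) Entailed — the original entails any weakening of itself; this just generalizes the patient.
(f) Entailed — every conjunct here is already in the original translating event.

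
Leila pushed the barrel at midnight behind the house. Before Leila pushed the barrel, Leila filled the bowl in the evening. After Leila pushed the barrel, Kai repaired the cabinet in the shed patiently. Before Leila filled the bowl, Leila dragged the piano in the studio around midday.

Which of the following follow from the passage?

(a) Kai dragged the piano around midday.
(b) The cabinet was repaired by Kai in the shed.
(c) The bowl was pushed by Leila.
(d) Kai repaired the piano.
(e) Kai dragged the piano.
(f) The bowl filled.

(a) Not entailed — the passage has Leila dragging the piano, not Kai.
(b) Entailed — dropping 'patiently' leaves a sub-description the original still satisfies.
(c) Not entailed — Leila pushed the barrel, not the bowl; the bowl belongs to the filling event.
(d) Not entailed — Kai repaired the cabinet, not the piano; the piano belongs to the dragging event.
(e) Not entailed — the passage has Leila dragging the piano, not Kai.
(f) Entailed — 'Leila filled the bowl' is causative; it entails the inchoative 'the bowl filled'.

(b), (f)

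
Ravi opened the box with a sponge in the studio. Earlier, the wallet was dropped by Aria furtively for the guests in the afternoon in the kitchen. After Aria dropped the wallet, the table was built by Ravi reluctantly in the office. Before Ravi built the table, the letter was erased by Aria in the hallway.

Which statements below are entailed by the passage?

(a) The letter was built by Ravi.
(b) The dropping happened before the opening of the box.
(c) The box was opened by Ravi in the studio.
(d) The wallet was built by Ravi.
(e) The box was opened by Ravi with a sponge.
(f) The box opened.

(b), (c), (e), (f)

(a) Not entailed — Ravi built the table, not the letter; the letter belongs to the erasing event.
(b) Entailed — the narrative places the dropping before the opening.
(c) Entailed — the original entails any weakening of itself; this just drops 'with a sponge'.
(d) Not entailed — Ravi built the table, not the wallet; the wallet belongs to the dropping event.
(e) Entailed — this follows by dropping conjuncts from the opening event's description.
(f) Entailed — 'Ravi opened the box' is causative; it entails the inchoative 'the box opened'.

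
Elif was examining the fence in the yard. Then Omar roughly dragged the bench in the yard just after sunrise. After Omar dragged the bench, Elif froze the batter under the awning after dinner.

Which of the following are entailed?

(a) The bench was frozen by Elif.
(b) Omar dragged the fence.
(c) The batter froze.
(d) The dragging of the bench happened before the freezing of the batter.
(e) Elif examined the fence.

(c), (d), (e)

(a) Not entailed — Elif froze the batter, not the bench; the bench belongs to the dragging event.
(b) Not entailed — Omar dragged the bench, not the fence; the fence belongs to the examining event.
(c) Entailed — 'Elif froze the batter' is causative; it entails the inchoative 'the batter froze'.
(d) Entailed — the narrative places the dragging before the freezing.
(e) Entailed — 'examine' is an activity; 'was examining' entails that some examining happened, so 'examined' holds.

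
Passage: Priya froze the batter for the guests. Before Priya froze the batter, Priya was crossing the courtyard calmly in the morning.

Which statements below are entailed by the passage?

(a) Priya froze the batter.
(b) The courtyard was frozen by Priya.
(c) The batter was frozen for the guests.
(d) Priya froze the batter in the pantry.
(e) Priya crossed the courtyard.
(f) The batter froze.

(a) Entailed — this follows by dropping conjuncts from the freezing event's description.
(b) Not entailed — Priya froze the batter, not the courtyard; the courtyard belongs to the crossing event.
(c) Entailed — the original entails any weakening of itself; this just generalizes the agent.
(d) Not entailed — 'in the pantry' adds information not in the original event.
(e) Not entailed — 'was crossing' is progressive on an accomplishment; it does not entail the completed 'crossed'.
(f) Entailed — 'Priya froze the batter' is causative; it entails the inchoative 'the batter froze'.

(a), (c), (f)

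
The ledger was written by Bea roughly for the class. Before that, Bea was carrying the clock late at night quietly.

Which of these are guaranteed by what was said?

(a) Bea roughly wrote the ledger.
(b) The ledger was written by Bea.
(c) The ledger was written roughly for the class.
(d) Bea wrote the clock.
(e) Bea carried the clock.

(a), (b), (c), (e)

(a) Entailed — this follows by dropping conjuncts from the writing event's description.
(b) Entailed — every conjunct here is already in the original writing event.
(c) Entailed — the original entails any weakening of itself; this just generalizes the agent.
(d) Not entailed — Bea wrote the ledger, not the clock; the clock belongs to the carrying event.
(e) Entailed — 'carry' is an activity; 'was carrying' entails that some carrying happened, so 'carried' holds.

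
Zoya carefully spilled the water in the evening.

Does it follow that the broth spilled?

no

Nothing is said about any broth; only the water is affected.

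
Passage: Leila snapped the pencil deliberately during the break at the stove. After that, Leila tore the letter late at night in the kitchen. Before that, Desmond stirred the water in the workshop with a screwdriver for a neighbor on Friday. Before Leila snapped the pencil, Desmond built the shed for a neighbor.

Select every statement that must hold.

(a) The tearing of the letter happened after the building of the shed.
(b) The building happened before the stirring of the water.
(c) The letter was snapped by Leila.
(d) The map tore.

(a)

(a) Entailed — the narrative places the building before the tearing.
(b) Not entailed — the narrative doesn't order the building relative to the stirring.
(c) Not entailed — Leila snapped the pencil, not the letter; the letter belongs to the tearing event.
(d) Not entailed — the letter is what tore, not the map.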